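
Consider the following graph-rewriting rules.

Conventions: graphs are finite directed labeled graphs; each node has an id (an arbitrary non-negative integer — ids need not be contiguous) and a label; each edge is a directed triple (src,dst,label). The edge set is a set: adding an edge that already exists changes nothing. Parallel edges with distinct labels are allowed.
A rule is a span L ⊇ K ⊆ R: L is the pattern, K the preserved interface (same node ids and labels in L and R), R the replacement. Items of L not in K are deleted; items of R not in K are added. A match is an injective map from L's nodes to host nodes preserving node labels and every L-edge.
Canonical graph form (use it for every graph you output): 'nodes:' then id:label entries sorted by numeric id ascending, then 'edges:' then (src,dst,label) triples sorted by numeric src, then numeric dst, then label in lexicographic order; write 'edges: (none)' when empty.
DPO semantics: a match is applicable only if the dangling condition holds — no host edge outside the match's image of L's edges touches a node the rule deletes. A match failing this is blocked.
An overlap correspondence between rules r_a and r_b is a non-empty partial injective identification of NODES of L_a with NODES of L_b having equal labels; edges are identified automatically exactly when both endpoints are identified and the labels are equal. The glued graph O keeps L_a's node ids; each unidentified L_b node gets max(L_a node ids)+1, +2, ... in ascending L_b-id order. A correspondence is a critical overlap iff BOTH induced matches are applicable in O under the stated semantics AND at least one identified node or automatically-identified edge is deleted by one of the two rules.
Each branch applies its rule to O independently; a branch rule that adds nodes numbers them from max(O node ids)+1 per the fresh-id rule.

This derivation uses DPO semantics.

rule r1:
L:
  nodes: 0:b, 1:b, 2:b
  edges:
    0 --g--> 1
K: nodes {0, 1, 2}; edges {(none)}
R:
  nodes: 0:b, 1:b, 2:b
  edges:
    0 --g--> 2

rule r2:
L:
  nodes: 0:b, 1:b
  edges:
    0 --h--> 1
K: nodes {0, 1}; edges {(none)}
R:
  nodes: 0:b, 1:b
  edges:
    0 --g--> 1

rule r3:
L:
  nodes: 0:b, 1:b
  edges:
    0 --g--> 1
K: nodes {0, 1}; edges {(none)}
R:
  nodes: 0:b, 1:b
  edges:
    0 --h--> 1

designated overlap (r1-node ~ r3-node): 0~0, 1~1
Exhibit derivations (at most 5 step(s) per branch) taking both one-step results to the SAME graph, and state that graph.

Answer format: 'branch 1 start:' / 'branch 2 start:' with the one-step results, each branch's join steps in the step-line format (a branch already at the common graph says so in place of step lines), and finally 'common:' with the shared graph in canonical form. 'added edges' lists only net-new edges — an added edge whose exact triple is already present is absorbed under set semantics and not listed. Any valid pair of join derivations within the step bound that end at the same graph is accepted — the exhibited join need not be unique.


branch 1 start:
nodes: 0:b, 1:b, 2:b
edges: (0,2,g)
branch 2 start:
nodes: 0:b, 1:b, 2:b
edges: (0,1,h)
branch 1 step 1: rule r1; match: 0->0, 1->2, 2->1; deleted nodes (none); deleted edges (0,2,g); added nodes (none); added edges (0,1,g); result: nodes: 0:b, 1:b, 2:b edges: (0,1,g)
branch 2 step 1: rule r2; match: 0->0, 1->1; deleted nodes (none); deleted edges (0,1,h); added nodes (none); added edges (0,1,g); result: nodes: 0:b, 1:b, 2:b edges: (0,1,g)
common:
nodes: 0:b, 1:b, 2:b
edges: (0,1,g)


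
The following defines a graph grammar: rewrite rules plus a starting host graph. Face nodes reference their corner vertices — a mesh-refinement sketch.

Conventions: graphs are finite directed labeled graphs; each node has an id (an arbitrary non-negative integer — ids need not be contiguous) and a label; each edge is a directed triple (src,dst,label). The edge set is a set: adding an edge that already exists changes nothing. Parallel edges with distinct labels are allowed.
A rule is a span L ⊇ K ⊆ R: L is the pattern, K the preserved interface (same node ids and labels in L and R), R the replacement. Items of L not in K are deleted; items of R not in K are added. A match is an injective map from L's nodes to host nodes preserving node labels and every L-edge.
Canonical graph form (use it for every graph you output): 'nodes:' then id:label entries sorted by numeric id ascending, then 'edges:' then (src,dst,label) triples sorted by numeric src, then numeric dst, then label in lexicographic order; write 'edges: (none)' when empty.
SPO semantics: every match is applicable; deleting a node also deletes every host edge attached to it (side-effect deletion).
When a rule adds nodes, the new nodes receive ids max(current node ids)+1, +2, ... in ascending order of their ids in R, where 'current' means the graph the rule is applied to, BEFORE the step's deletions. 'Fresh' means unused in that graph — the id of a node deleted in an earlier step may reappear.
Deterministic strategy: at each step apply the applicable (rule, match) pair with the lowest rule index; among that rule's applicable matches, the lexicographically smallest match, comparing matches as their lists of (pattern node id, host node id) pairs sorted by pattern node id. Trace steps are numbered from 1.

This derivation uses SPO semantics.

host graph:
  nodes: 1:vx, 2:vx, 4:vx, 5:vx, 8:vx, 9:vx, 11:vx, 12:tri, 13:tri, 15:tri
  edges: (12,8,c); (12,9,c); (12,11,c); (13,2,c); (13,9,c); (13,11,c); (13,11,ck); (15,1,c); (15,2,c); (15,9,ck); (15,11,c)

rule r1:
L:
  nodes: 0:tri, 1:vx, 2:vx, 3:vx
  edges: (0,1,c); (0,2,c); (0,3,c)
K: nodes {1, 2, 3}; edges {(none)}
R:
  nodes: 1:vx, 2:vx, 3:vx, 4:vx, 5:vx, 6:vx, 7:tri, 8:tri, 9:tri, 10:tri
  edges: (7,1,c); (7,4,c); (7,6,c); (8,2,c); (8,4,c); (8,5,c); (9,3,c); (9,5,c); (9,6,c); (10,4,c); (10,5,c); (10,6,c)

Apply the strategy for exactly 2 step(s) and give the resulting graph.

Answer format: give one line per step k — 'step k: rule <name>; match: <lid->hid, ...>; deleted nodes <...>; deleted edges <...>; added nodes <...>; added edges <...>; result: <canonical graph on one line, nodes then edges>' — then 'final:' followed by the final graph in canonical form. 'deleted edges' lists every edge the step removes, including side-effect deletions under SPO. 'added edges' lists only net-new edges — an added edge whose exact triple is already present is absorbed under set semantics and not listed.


step 1: rule r1; match: 0->12, 1->8, 2->9, 3->11; deleted nodes 12; deleted edges (12,8,c); (12,9,c); (12,11,c); added nodes 16, 17, 18, 19, 20, 21, 22; added edges (19,8,c); (19,16,c); (19,18,c); (20,9,c); (20,16,c); (20,17,c); (21,11,c); (21,17,c); (21,18,c); (22,16,c); (22,17,c); (22,18,c); result: nodes: 1:vx, 2:vx, 4:vx, 5:vx, 8:vx, 9:vx, 11:vx, 13:tri, 15:tri, 16:vx, 17:vx, 18:vx, 19:tri, 20:tri, 21:tri, 22:tri edges: (13,2,c); (13,9,c); (13,11,c); (13,11,ck); (15,1,c); (15,2,c); (15,9,ck); (15,11,c); (19,8,c); (19,16,c); (19,18,c); (20,9,c); (20,16,c); (20,17,c); (21,11,c); (21,17,c); (21,18,c); (22,16,c); (22,17,c); (22,18,c)
step 2: rule r1; match: 0->13, 1->2, 2->9, 3->11; deleted nodes 13; deleted edges (13,2,c); (13,9,c); (13,11,c); (13,11,ck); added nodes 23, 24, 25, 26, 27, 28, 29; added edges (26,2,c); (26,23,c); (26,25,c); (27,9,c); (27,23,c); (27,24,c); (28,11,c); (28,24,c); (28,25,c); (29,23,c); (29,24,c); (29,25,c); result: nodes: 1:vx, 2:vx, 4:vx, 5:vx, 8:vx, 9:vx, 11:vx, 15:tri, 16:vx, 17:vx, 18:vx, 19:tri, 20:tri, 21:tri, 22:tri, 23:vx, 24:vx, 25:vx, 26:tri, 27:tri, 28:tri, 29:tri edges: (15,1,c); (15,2,c); (15,9,ck); (15,11,c); (19,8,c); (19,16,c); (19,18,c); (20,9,c); (20,16,c); (20,17,c); (21,11,c); (21,17,c); (21,18,c); (22,16,c); (22,17,c); (22,18,c); (26,2,c); (26,23,c); (26,25,c); (27,9,c); (27,23,c); (27,24,c); (28,11,c); (28,24,c); (28,25,c); (29,23,c); (29,24,c); (29,25,c)
final:
nodes: 1:vx, 2:vx, 4:vx, 5:vx, 8:vx, 9:vx, 11:vx, 15:tri, 16:vx, 17:vx, 18:vx, 19:tri, 20:tri, 21:tri, 22:tri, 23:vx, 24:vx, 25:vx, 26:tri, 27:tri, 28:tri, 29:tri
edges: (15,1,c); (15,2,c); (15,9,ck); (15,11,c); (19,8,c); (19,16,c); (19,18,c); (20,9,c); (20,16,c); (20,17,c); (21,11,c); (21,17,c); (21,18,c); (22,16,c); (22,17,c); (22,18,c); (26,2,c); (26,23,c); (26,25,c); (27,9,c); (27,23,c); (27,24,c); (28,11,c); (28,24,c); (28,25,c); (29,23,c); (29,24,c); (29,25,c)


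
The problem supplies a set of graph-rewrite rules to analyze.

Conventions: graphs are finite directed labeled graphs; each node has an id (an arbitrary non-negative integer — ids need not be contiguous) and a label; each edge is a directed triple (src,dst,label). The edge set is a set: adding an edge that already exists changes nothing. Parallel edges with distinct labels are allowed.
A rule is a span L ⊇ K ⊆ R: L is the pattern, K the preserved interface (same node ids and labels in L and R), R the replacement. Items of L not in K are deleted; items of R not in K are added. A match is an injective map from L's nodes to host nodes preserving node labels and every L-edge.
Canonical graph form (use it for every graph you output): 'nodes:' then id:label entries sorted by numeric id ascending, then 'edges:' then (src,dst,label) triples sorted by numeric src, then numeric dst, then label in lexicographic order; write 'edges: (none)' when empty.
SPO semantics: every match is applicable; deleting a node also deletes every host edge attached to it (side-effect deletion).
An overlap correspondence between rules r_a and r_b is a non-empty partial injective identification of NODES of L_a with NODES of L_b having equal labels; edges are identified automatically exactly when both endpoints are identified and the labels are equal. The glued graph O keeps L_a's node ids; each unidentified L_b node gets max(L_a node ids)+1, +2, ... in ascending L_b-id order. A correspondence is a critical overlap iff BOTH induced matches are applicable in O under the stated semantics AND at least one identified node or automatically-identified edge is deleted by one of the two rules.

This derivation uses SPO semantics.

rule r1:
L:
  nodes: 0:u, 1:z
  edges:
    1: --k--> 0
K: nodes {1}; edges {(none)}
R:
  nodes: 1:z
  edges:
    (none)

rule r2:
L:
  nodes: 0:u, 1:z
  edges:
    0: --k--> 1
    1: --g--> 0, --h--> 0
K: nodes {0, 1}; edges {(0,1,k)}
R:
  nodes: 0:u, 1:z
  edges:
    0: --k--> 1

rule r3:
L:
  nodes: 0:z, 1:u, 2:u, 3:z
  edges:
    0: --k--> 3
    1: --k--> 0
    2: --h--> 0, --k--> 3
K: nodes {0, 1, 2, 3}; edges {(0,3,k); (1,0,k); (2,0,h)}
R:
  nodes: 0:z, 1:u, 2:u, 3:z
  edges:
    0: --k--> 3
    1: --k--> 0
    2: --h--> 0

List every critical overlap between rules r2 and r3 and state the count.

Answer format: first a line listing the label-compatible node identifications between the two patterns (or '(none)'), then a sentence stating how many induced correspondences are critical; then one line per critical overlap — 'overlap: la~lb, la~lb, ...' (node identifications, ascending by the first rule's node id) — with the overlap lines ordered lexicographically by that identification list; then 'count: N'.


label-compatible node identifications between L(r2) and L(r3): 0~1, 0~2, 1~0, 1~3
1 of the induced correspondences is a critical overlap of r2 and r3.
overlap: 0~2, 1~3
count: 1


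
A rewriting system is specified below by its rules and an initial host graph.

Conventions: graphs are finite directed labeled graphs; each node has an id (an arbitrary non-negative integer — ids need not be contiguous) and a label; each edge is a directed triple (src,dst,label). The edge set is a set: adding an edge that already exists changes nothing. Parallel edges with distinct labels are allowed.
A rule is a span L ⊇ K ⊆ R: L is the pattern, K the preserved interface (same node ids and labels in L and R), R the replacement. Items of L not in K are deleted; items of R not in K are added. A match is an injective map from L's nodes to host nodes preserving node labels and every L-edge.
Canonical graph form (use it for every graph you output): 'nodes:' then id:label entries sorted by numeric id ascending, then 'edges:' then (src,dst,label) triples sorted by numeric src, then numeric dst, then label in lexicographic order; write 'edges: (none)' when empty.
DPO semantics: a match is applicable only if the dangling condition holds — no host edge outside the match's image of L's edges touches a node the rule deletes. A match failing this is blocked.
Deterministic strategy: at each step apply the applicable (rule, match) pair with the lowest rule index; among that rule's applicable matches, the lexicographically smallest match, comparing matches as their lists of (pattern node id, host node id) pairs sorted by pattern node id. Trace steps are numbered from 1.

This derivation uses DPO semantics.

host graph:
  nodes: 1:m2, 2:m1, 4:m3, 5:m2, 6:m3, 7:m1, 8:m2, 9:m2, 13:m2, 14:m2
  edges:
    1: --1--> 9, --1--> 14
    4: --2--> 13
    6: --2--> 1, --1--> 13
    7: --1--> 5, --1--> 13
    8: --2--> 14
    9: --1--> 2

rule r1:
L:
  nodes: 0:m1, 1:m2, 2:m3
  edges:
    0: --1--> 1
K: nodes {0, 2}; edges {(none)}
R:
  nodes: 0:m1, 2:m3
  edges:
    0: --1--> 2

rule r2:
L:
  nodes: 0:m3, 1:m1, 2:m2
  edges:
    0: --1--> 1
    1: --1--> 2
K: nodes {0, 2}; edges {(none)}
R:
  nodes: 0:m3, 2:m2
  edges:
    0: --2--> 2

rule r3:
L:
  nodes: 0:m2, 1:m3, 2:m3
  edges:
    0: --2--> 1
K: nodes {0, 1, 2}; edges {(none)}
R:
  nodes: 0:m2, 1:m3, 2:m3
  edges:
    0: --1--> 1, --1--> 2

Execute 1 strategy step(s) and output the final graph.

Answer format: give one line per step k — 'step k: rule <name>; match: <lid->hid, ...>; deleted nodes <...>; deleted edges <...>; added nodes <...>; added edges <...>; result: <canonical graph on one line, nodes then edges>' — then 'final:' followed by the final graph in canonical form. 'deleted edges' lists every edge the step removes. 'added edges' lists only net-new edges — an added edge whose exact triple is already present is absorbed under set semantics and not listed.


step 1: rule r1; match: 0->7, 1->5, 2->4; deleted nodes 5; deleted edges (7,5,1); added nodes (none); added edges (7,4,1); result: nodes: 1:m2, 2:m1, 4:m3, 6:m3, 7:m1, 8:m2, 9:m2, 13:m2, 14:m2 edges: (1,9,1); (1,14,1); (4,13,2); (6,1,2); (6,13,1); (7,4,1); (7,13,1); (8,14,2); (9,2,1)
final:
nodes: 1:m2, 2:m1, 4:m3, 6:m3, 7:m1, 8:m2, 9:m2, 13:m2, 14:m2
edges: (1,9,1); (1,14,1); (4,13,2); (6,1,2); (6,13,1); (7,4,1); (7,13,1); (8,14,2); (9,2,1)


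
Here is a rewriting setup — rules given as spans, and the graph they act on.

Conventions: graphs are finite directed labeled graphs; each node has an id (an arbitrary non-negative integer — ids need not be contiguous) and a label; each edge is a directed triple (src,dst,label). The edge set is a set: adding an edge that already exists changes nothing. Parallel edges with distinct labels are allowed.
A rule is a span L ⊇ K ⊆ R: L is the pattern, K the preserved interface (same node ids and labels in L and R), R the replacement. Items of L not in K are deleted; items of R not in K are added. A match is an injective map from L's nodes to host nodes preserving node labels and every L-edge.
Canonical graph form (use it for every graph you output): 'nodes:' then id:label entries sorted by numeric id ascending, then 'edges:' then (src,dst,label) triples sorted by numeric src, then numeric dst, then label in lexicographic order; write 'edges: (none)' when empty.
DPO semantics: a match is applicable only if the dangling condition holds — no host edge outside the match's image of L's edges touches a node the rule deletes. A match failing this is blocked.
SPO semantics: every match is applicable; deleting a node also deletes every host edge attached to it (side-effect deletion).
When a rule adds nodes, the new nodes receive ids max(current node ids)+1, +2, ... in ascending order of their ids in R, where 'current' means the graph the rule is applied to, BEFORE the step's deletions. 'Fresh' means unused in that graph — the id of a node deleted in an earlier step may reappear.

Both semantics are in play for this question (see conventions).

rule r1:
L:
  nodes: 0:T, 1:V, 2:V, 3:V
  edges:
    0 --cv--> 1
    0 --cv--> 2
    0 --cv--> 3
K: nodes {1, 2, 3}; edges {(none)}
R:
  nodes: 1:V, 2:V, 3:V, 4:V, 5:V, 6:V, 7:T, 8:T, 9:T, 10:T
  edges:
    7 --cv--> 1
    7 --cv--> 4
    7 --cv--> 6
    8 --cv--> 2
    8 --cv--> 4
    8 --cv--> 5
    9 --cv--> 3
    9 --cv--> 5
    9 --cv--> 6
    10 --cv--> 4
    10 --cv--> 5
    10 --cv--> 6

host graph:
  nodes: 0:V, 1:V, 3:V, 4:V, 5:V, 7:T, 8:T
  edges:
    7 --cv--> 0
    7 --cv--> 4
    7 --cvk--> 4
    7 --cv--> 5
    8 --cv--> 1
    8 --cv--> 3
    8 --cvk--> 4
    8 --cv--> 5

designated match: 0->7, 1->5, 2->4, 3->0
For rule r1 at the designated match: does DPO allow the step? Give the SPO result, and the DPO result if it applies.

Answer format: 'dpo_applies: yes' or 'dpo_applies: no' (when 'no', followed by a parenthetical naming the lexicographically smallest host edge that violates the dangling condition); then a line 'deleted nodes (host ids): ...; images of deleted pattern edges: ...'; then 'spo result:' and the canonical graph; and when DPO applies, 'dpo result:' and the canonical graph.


dpo_applies: no
(the rule deletes node 7, which keeps host edge (7,4,cvk) outside the match image — the dangling condition fails, DPO blocks; SPO proceeds and side-deletes such edges)
deleted nodes (host ids): 7; images of deleted pattern edges: (7,0,cv); (7,4,cv); (7,5,cv)
spo result:
nodes: 0:V, 1:V, 3:V, 4:V, 5:V, 8:T, 9:V, 10:V, 11:V, 12:T, 13:T, 14:T, 15:T
edges: (8,1,cv); (8,3,cv); (8,4,cvk); (8,5,cv); (12,5,cv); (12,9,cv); (12,11,cv); (13,4,cv); (13,9,cv); (13,10,cv); (14,0,cv); (14,10,cv); (14,11,cv); (15,9,cv); (15,10,cv); (15,11,cv)


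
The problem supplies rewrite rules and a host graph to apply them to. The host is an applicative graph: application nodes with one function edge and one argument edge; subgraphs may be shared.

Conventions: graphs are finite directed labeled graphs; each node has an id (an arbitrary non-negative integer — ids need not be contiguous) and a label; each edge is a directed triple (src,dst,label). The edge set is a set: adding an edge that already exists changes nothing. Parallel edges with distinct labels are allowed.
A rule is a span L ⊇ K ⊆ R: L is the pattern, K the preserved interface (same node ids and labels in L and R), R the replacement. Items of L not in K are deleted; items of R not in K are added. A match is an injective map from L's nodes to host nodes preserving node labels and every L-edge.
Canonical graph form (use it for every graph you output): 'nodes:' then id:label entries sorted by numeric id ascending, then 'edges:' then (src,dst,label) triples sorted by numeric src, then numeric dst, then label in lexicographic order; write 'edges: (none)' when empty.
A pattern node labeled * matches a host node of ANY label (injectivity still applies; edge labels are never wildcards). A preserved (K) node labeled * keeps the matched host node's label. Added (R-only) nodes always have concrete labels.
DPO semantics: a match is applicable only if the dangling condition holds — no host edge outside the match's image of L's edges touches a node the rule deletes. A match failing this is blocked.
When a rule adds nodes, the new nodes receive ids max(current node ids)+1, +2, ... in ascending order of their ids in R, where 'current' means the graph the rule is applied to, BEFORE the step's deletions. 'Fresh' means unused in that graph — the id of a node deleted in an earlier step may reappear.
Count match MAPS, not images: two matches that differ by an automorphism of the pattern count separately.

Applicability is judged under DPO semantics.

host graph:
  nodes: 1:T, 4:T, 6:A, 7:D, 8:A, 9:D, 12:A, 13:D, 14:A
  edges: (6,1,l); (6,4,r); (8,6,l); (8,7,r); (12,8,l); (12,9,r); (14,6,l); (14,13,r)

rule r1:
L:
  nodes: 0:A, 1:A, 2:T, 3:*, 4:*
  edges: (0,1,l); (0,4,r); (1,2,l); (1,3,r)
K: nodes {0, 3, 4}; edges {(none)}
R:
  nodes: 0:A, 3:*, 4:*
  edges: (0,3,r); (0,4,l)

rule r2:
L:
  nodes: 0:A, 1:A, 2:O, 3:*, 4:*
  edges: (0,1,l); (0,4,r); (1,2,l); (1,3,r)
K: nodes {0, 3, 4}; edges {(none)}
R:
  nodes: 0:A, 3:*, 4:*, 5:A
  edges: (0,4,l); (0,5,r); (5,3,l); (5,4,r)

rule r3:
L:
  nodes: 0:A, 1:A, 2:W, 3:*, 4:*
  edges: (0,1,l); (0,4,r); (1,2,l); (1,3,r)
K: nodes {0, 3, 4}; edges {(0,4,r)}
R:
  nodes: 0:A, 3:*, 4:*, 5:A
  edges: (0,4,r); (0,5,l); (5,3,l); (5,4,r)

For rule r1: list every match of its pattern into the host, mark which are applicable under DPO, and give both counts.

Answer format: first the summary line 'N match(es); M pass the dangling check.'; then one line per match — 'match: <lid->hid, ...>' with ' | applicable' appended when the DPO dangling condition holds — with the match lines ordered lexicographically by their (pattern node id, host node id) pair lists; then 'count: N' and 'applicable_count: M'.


2 match(es); 0 pass the dangling check.
match: 0->8, 1->6, 2->1, 3->4, 4->7
match: 0->14, 1->6, 2->1, 3->4, 4->13
count: 2
applicable_count: 0


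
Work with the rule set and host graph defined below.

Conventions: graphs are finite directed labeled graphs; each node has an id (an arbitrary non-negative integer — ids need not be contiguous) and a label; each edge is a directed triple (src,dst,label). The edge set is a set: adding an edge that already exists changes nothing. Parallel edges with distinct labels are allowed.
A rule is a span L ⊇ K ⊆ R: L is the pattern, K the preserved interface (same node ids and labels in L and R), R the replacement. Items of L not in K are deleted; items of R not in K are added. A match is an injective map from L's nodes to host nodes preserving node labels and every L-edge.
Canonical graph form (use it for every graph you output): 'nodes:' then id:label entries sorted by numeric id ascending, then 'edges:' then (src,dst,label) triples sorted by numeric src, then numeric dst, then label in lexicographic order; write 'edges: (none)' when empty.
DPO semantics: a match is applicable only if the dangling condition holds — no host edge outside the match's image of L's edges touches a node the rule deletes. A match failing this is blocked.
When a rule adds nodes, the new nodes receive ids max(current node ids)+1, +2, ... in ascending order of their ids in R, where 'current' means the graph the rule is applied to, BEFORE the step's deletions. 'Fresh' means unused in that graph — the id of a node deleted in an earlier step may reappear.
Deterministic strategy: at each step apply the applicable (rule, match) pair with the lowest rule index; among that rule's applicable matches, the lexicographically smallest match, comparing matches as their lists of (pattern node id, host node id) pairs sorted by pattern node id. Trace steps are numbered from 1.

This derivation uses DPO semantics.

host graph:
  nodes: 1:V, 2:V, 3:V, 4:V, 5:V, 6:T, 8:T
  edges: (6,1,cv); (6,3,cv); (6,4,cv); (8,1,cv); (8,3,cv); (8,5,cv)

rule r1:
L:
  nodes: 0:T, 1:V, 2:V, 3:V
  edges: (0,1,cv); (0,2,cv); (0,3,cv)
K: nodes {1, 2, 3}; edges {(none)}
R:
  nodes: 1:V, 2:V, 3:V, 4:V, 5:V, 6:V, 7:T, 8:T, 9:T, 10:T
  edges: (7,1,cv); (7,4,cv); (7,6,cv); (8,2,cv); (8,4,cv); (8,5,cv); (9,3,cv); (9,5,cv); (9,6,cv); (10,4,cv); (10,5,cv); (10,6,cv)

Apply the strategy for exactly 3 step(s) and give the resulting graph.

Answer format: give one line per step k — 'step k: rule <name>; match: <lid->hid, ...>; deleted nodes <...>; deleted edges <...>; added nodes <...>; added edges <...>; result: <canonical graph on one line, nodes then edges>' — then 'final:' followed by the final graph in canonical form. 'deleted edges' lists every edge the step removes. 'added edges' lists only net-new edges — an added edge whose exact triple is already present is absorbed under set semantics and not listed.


step 1: rule r1; match: 0->6, 1->1, 2->3, 3->4; deleted nodes 6; deleted edges (6,1,cv); (6,3,cv); (6,4,cv); added nodes 9, 10, 11, 12, 13, 14, 15; added edges (12,1,cv); (12,9,cv); (12,11,cv); (13,3,cv); (13,9,cv); (13,10,cv); (14,4,cv); (14,10,cv); (14,11,cv); (15,9,cv); (15,10,cv); (15,11,cv); result: nodes: 1:V, 2:V, 3:V, 4:V, 5:V, 8:T, 9:V, 10:V, 11:V, 12:T, 13:T, 14:T, 15:T edges: (8,1,cv); (8,3,cv); (8,5,cv); (12,1,cv); (12,9,cv); (12,11,cv); (13,3,cv); (13,9,cv); (13,10,cv); (14,4,cv); (14,10,cv); (14,11,cv); (15,9,cv); (15,10,cv); (15,11,cv)
step 2: rule r1; match: 0->8, 1->1, 2->3, 3->5; deleted nodes 8; deleted edges (8,1,cv); (8,3,cv); (8,5,cv); added nodes 16, 17, 18, 19, 20, 21, 22; added edges (19,1,cv); (19,16,cv); (19,18,cv); (20,3,cv); (20,16,cv); (20,17,cv); (21,5,cv); (21,17,cv); (21,18,cv); (22,16,cv); (22,17,cv); (22,18,cv); result: nodes: 1:V, 2:V, 3:V, 4:V, 5:V, 9:V, 10:V, 11:V, 12:T, 13:T, 14:T, 15:T, 16:V, 17:V, 18:V, 19:T, 20:T, 21:T, 22:T edges: (12,1,cv); (12,9,cv); (12,11,cv); (13,3,cv); (13,9,cv); (13,10,cv); (14,4,cv); (14,10,cv); (14,11,cv); (15,9,cv); (15,10,cv); (15,11,cv); (19,1,cv); (19,16,cv); (19,18,cv); (20,3,cv); (20,16,cv); (20,17,cv); (21,5,cv); (21,17,cv); (21,18,cv); (22,16,cv); (22,17,cv); (22,18,cv)
step 3: rule r1; match: 0->12, 1->1, 2->9, 3->11; deleted nodes 12; deleted edges (12,1,cv); (12,9,cv); (12,11,cv); added nodes 23, 24, 25, 26, 27, 28, 29; added edges (26,1,cv); (26,23,cv); (26,25,cv); (27,9,cv); (27,23,cv); (27,24,cv); (28,11,cv); (28,24,cv); (28,25,cv); (29,23,cv); (29,24,cv); (29,25,cv); result: nodes: 1:V, 2:V, 3:V, 4:V, 5:V, 9:V, 10:V, 11:V, 13:T, 14:T, 15:T, 16:V, 17:V, 18:V, 19:T, 20:T, 21:T, 22:T, 23:V, 24:V, 25:V, 26:T, 27:T, 28:T, 29:T edges: (13,3,cv); (13,9,cv); (13,10,cv); (14,4,cv); (14,10,cv); (14,11,cv); (15,9,cv); (15,10,cv); (15,11,cv); (19,1,cv); (19,16,cv); (19,18,cv); (20,3,cv); (20,16,cv); (20,17,cv); (21,5,cv); (21,17,cv); (21,18,cv); (22,16,cv); (22,17,cv); (22,18,cv); (26,1,cv); (26,23,cv); (26,25,cv); (27,9,cv); (27,23,cv); (27,24,cv); (28,11,cv); (28,24,cv); (28,25,cv); (29,23,cv); (29,24,cv); (29,25,cv)
final:
nodes: 1:V, 2:V, 3:V, 4:V, 5:V, 9:V, 10:V, 11:V, 13:T, 14:T, 15:T, 16:V, 17:V, 18:V, 19:T, 20:T, 21:T, 22:T, 23:V, 24:V, 25:V, 26:T, 27:T, 28:T, 29:T
edges: (13,3,cv); (13,9,cv); (13,10,cv); (14,4,cv); (14,10,cv); (14,11,cv); (15,9,cv); (15,10,cv); (15,11,cv); (19,1,cv); (19,16,cv); (19,18,cv); (20,3,cv); (20,16,cv); (20,17,cv); (21,5,cv); (21,17,cv); (21,18,cv); (22,16,cv); (22,17,cv); (22,18,cv); (26,1,cv); (26,23,cv); (26,25,cv); (27,9,cv); (27,23,cv); (27,24,cv); (28,11,cv); (28,24,cv); (28,25,cv); (29,23,cv); (29,24,cv); (29,25,cv)


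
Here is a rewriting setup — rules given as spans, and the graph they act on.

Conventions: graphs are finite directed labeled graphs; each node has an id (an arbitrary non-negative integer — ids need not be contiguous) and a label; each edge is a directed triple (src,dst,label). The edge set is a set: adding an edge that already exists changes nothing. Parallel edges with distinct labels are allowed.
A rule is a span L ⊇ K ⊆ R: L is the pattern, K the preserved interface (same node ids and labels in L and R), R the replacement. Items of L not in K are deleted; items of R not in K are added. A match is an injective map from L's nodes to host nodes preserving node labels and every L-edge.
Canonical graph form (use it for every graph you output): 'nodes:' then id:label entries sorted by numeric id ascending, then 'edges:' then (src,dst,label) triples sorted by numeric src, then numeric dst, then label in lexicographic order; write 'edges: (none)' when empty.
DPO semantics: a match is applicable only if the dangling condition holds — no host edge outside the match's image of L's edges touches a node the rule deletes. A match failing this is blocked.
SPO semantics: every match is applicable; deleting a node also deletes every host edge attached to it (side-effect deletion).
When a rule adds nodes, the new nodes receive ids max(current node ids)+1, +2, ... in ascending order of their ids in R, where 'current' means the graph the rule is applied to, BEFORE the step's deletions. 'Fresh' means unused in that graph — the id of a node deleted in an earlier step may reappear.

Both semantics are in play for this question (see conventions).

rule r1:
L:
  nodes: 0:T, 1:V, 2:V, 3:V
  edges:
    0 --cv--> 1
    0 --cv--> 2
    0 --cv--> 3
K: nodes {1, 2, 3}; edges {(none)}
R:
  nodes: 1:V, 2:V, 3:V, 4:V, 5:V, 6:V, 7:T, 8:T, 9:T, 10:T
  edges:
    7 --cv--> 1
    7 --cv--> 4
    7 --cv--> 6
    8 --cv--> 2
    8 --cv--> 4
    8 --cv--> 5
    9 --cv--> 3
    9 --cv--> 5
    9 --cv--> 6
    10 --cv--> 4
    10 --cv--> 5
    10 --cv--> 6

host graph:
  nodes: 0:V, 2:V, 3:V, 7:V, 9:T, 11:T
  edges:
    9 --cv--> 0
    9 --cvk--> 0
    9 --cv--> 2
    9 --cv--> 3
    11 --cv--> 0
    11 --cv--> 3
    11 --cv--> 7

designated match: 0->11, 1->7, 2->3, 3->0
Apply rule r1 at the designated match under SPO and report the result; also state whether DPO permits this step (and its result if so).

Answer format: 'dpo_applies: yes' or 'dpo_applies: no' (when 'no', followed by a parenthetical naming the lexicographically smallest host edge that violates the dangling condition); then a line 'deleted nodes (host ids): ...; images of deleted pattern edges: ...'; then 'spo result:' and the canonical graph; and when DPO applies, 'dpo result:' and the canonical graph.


dpo_applies: yes
deleted nodes (host ids): 11; images of deleted pattern edges: (11,0,cv); (11,3,cv); (11,7,cv)
spo result:
nodes: 0:V, 2:V, 3:V, 7:V, 9:T, 12:V, 13:V, 14:V, 15:T, 16:T, 17:T, 18:T
edges: (9,0,cv); (9,0,cvk); (9,2,cv); (9,3,cv); (15,7,cv); (15,12,cv); (15,14,cv); (16,3,cv); (16,12,cv); (16,13,cv); (17,0,cv); (17,13,cv); (17,14,cv); (18,12,cv); (18,13,cv); (18,14,cv)
dpo result:
nodes: 0:V, 2:V, 3:V, 7:V, 9:T, 12:V, 13:V, 14:V, 15:T, 16:T, 17:T, 18:T
edges: (9,0,cv); (9,0,cvk); (9,2,cv); (9,3,cv); (15,7,cv); (15,12,cv); (15,14,cv); (16,3,cv); (16,12,cv); (16,13,cv); (17,0,cv); (17,13,cv); (17,14,cv); (18,12,cv); (18,13,cv); (18,14,cv)


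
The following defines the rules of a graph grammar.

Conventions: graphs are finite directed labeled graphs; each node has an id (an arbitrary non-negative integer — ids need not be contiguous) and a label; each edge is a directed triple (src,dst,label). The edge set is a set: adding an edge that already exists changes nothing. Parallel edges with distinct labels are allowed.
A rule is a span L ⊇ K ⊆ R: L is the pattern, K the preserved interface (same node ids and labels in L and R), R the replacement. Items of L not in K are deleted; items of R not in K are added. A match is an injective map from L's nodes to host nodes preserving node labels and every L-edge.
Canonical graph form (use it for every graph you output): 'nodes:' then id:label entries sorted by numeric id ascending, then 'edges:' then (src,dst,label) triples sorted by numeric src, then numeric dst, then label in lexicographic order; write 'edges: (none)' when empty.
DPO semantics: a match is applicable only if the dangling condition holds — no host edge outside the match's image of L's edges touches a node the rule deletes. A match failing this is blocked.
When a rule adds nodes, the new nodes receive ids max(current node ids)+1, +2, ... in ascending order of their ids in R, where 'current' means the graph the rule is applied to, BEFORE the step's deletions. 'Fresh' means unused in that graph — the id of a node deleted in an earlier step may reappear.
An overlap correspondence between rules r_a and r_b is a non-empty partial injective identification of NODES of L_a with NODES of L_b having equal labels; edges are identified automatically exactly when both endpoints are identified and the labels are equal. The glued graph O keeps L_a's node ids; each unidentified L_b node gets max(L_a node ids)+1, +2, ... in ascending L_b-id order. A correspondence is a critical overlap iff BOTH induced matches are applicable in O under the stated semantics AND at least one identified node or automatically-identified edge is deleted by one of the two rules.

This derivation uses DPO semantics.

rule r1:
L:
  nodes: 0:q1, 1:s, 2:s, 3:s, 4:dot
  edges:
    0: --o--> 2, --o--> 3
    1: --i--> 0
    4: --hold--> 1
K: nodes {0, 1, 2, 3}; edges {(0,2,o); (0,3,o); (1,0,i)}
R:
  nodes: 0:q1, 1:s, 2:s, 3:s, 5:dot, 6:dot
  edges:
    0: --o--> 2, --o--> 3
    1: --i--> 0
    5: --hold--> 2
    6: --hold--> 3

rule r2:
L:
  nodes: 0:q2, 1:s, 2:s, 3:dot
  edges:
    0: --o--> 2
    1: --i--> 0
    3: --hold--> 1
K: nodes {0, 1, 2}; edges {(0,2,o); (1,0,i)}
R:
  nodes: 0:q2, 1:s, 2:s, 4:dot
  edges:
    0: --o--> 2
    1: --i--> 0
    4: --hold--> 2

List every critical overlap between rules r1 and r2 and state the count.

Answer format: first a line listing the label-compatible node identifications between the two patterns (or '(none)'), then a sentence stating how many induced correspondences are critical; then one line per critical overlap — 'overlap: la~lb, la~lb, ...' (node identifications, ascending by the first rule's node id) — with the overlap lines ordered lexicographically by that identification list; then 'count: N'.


label-compatible node identifications between L(r1) and L(r2): 1~1, 1~2, 2~1, 2~2, 3~1, 3~2, 4~3
3 of the induced correspondences are critical overlaps of r1 and r2.
overlap: 1~1, 2~2, 4~3
overlap: 1~1, 3~2, 4~3
overlap: 1~1, 4~3
count: 3


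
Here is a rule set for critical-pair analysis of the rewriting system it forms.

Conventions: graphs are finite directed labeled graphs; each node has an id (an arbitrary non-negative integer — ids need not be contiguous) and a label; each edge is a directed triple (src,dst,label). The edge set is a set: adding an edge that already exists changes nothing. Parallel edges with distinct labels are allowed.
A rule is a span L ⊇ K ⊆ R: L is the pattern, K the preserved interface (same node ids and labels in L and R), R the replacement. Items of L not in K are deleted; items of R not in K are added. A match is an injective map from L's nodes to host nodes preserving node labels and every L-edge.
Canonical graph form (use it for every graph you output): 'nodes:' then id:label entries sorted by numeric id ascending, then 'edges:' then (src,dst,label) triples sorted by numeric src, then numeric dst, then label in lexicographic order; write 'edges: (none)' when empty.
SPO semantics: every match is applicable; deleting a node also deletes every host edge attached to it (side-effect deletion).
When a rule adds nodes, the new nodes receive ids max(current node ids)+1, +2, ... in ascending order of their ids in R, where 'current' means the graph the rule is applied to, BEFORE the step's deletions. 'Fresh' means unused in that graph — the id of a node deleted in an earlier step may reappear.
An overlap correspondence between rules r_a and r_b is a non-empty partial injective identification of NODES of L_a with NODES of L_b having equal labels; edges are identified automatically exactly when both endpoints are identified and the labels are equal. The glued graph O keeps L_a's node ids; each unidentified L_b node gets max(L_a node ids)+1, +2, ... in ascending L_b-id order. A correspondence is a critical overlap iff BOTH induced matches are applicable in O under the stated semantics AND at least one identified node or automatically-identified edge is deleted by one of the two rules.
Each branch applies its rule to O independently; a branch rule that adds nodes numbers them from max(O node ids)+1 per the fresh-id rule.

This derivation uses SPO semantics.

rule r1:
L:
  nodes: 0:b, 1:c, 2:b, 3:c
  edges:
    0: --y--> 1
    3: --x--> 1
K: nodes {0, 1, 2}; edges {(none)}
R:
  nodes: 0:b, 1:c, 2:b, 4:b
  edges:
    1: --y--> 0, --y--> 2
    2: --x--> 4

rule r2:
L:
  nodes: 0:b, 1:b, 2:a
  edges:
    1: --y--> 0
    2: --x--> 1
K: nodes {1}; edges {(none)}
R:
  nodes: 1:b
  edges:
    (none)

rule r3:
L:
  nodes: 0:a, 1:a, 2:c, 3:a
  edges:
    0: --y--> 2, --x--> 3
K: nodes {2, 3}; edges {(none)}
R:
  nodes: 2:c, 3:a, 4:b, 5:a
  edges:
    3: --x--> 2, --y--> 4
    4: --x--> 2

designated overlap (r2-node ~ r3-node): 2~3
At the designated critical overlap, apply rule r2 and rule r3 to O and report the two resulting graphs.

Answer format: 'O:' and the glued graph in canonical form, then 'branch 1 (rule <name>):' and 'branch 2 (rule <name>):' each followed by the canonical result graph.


O:
nodes: 0:b, 1:b, 2:a, 3:a, 4:a, 5:c
edges: (1,0,y); (2,1,x); (3,2,x); (3,5,y)
branch 1 (rule r2):
nodes: 1:b, 3:a, 4:a, 5:c
edges: (3,5,y)
branch 2 (rule r3):
nodes: 0:b, 1:b, 2:a, 5:c, 6:b, 7:a
edges: (1,0,y); (2,1,x); (2,5,x); (2,6,y); (6,5,x)


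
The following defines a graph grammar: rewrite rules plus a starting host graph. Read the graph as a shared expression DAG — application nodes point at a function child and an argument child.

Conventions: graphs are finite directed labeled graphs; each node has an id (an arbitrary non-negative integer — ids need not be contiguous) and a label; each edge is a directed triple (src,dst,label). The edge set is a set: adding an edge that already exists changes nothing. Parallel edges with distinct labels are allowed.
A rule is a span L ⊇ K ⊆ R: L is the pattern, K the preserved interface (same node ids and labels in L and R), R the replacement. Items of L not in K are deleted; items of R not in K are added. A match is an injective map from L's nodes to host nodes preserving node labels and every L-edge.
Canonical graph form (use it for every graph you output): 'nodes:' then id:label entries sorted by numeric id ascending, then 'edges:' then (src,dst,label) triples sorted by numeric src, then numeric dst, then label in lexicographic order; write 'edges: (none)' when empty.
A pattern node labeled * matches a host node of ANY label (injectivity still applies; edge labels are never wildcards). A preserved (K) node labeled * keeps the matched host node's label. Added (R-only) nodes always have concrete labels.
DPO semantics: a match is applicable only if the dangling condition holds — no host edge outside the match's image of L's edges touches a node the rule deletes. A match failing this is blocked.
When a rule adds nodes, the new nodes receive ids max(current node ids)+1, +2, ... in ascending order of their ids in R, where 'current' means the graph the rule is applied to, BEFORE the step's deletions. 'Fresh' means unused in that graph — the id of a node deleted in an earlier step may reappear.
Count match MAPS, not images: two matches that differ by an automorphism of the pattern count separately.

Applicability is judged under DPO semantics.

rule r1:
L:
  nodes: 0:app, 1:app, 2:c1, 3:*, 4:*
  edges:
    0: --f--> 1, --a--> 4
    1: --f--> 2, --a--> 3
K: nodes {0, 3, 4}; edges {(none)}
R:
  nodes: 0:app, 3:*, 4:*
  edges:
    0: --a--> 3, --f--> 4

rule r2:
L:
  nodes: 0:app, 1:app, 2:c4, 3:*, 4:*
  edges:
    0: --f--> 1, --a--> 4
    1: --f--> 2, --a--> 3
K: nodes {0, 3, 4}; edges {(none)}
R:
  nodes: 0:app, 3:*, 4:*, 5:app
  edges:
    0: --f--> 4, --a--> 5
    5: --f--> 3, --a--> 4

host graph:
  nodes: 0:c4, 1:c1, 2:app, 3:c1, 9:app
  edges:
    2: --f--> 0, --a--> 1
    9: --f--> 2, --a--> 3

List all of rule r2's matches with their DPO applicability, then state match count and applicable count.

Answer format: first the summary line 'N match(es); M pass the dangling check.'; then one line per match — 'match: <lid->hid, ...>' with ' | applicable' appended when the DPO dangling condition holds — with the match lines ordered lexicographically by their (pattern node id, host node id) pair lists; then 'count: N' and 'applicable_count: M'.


1 match(es); 1 pass the dangling check.
match: 0->9, 1->2, 2->0, 3->1, 4->3 | applicable
count: 1
applicable_count: 1


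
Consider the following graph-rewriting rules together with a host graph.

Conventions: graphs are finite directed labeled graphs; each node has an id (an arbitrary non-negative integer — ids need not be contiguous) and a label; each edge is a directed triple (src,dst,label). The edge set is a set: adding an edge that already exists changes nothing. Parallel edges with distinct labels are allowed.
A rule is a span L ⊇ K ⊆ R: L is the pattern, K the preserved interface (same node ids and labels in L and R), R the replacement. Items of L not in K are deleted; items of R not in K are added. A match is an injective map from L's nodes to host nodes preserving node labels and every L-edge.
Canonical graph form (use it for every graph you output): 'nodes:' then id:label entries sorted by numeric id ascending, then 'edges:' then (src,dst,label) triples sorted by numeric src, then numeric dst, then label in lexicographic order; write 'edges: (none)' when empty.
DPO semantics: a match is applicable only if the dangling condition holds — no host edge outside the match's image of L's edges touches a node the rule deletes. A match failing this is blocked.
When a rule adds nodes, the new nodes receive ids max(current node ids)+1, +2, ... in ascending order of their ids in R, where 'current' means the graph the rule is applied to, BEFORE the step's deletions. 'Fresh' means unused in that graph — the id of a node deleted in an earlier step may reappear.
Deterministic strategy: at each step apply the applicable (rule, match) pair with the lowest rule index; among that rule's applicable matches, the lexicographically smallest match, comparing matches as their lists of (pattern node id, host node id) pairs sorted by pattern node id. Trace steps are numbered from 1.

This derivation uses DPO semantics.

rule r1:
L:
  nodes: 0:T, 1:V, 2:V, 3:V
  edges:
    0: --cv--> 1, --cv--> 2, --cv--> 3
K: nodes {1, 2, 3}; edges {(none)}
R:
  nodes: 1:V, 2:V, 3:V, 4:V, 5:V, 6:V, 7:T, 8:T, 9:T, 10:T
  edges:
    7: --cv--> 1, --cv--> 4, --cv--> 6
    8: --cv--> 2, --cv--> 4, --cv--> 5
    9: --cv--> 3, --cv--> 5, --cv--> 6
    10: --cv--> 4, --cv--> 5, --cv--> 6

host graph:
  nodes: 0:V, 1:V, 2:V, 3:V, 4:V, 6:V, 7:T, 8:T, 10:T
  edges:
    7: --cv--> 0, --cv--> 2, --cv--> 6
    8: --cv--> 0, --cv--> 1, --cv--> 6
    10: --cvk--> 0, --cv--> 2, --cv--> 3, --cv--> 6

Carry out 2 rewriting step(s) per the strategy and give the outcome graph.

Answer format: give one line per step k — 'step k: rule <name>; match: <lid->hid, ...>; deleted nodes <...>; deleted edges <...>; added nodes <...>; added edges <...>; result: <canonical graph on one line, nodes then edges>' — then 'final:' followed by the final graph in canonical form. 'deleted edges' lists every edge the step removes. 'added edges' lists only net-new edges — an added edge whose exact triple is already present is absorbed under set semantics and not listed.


step 1: rule r1; match: 0->7, 1->0, 2->2, 3->6; deleted nodes 7; deleted edges (7,0,cv); (7,2,cv); (7,6,cv); added nodes 11, 12, 13, 14, 15, 16, 17; added edges (14,0,cv); (14,11,cv); (14,13,cv); (15,2,cv); (15,11,cv); (15,12,cv); (16,6,cv); (16,12,cv); (16,13,cv); (17,11,cv); (17,12,cv); (17,13,cv); result: nodes: 0:V, 1:V, 2:V, 3:V, 4:V, 6:V, 8:T, 10:T, 11:V, 12:V, 13:V, 14:T, 15:T, 16:T, 17:T edges: (8,0,cv); (8,1,cv); (8,6,cv); (10,0,cvk); (10,2,cv); (10,3,cv); (10,6,cv); (14,0,cv); (14,11,cv); (14,13,cv); (15,2,cv); (15,11,cv); (15,12,cv); (16,6,cv); (16,12,cv); (16,13,cv); (17,11,cv); (17,12,cv); (17,13,cv)
step 2: rule r1; match: 0->8, 1->0, 2->1, 3->6; deleted nodes 8; deleted edges (8,0,cv); (8,1,cv); (8,6,cv); added nodes 18, 19, 20, 21, 22, 23, 24; added edges (21,0,cv); (21,18,cv); (21,20,cv); (22,1,cv); (22,18,cv); (22,19,cv); (23,6,cv); (23,19,cv); (23,20,cv); (24,18,cv); (24,19,cv); (24,20,cv); result: nodes: 0:V, 1:V, 2:V, 3:V, 4:V, 6:V, 10:T, 11:V, 12:V, 13:V, 14:T, 15:T, 16:T, 17:T, 18:V, 19:V, 20:V, 21:T, 22:T, 23:T, 24:T edges: (10,0,cvk); (10,2,cv); (10,3,cv); (10,6,cv); (14,0,cv); (14,11,cv); (14,13,cv); (15,2,cv); (15,11,cv); (15,12,cv); (16,6,cv); (16,12,cv); (16,13,cv); (17,11,cv); (17,12,cv); (17,13,cv); (21,0,cv); (21,18,cv); (21,20,cv); (22,1,cv); (22,18,cv); (22,19,cv); (23,6,cv); (23,19,cv); (23,20,cv); (24,18,cv); (24,19,cv); (24,20,cv)
final:
nodes: 0:V, 1:V, 2:V, 3:V, 4:V, 6:V, 10:T, 11:V, 12:V, 13:V, 14:T, 15:T, 16:T, 17:T, 18:V, 19:V, 20:V, 21:T, 22:T, 23:T, 24:T
edges: (10,0,cvk); (10,2,cv); (10,3,cv); (10,6,cv); (14,0,cv); (14,11,cv); (14,13,cv); (15,2,cv); (15,11,cv); (15,12,cv); (16,6,cv); (16,12,cv); (16,13,cv); (17,11,cv); (17,12,cv); (17,13,cv); (21,0,cv); (21,18,cv); (21,20,cv); (22,1,cv); (22,18,cv); (22,19,cv); (23,6,cv); (23,19,cv); (23,20,cv); (24,18,cv); (24,19,cv); (24,20,cv)
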